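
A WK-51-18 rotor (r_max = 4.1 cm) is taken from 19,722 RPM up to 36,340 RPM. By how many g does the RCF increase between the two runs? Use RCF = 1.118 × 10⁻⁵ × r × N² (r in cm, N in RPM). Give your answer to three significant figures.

42700 g

RCF₁ = 1.118 × 10⁻⁵ × 4.1 × (19722)² = 1.118 × 10⁻⁵ × 4.1 × 388,957,284 ≈ 17,829 × g
RCF₂ = 1.118 × 10⁻⁵ × 4.1 × (36340)² = 1.118 × 10⁻⁵ × 4.1 × 1,320,595,600 ≈ 60,533.5 × g
Increase = 60,533.5 − 17,829 = 42,704.5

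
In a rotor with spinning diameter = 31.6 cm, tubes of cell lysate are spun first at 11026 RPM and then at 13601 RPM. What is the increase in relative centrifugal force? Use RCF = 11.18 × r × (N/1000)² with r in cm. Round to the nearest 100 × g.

r = 31.6 / 2 = 15.8 cm
RCF₁ = 11.18 × 15.8 × (11.026)² = 11.18 × 15.8 × 121.572676 ≈ 21,475.1 × g
RCF₂ = 11.18 × 15.8 × (13.601)² = 11.18 × 15.8 × 184.987201 ≈ 32,676.9 × g
Increase = 32,676.9 − 21,475.1 = 11,201.8

11200 ×g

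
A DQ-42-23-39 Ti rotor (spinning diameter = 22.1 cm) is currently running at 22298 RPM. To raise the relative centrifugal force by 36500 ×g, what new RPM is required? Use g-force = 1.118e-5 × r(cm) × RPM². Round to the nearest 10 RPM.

r = 22.1 / 2 = 11.05 cm
Current RCF = 1.118 × 10⁻⁵ × 11.05 × (22298)² = 1.118 × 10⁻⁵ × 11.05 × 497,200,804 ≈ 61,423.7 × g
Target RCF = 61,423.7 + 36,500 = 97,923.7 × g
N² = 97,923.7 / (12.3539 × 10⁻⁵) = 792,654,142
N ≈ √792,654,142 ≈ 28,154.1

N₂ ≈ 28150 RPM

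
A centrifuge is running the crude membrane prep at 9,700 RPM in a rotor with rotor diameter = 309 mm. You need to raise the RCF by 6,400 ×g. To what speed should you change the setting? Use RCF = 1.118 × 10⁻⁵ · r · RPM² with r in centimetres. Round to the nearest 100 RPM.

r = 309 mm / 2 = 154.5 mm = 15.45 cm
Current RCF = 1.118 × 10⁻⁵ × 15.45 × (9700)² = 1.118 × 10⁻⁵ × 15.45 × 94,090,000 ≈ 16,252.3 × g
Target RCF = 16,252.3 + 6,400 = 22,652.3 × g
N² = 22,652.3 / (17.2731 × 10⁻⁵) = 131,142,065
N ≈ √131,142,065 ≈ 11,451.7

≈ 11500 RPM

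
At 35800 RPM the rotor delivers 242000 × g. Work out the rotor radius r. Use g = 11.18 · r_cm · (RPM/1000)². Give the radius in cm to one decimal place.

≈ 16.9 cm

242000 = 11.18 × r × (35.8)²
r = 242000 / (11.18 × 1281.64) = 242000 / 14328.74 ≈ 16.889 cm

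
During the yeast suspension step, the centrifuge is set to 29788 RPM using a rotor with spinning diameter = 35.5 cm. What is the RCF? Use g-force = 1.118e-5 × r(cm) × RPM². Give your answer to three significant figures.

RCF ≈ 176000 g

r = 35.5 / 2 = 17.75 cm
RCF = 1.118 × 10⁻⁵ × 17.75 × (29788)² = 1.118 × 10⁻⁵ × 17.75 × 887,324,944 ≈ 176,085.2 × g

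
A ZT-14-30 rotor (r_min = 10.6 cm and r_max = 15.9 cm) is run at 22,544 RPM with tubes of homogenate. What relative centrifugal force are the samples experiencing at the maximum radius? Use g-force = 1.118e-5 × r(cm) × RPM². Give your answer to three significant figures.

Use r_max = 15.9 cm.
RCF = 1.118 × 10⁻⁵ × r × N²
RCF = 1.118 × 10⁻⁵ × 15.9 × (22544)² = 1.118 × 10⁻⁵ × 15.9 × 508,231,936 ≈ 90,344.3 × g

≈ 90300 x g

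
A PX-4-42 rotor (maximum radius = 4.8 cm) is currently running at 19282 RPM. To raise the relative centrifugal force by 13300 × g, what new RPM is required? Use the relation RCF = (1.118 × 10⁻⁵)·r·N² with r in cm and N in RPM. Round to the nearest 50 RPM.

≈ 24900 RPM

Current RCF = 1.118 × 10⁻⁵ × 4.8 × (19282)² = 1.118 × 10⁻⁵ × 4.8 × 371,795,524 ≈ 19,952 × g
Target RCF = 19,952 + 13,300 = 33,252 × g
N² = 33,252 / (5.3664 × 10⁻⁵) = 619,633,274
N ≈ √619,633,274 ≈ 24,892.4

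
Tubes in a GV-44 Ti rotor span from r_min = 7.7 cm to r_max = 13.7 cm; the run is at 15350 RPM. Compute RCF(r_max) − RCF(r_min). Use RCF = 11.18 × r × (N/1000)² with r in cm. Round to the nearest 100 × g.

ΔRCF = 11.18 × (r_max − r_min) × (N/1000)² = 11.18 × 6.0 × 235.6225 ≈ 15,805.6

ΔRCF ≈ 15800 × g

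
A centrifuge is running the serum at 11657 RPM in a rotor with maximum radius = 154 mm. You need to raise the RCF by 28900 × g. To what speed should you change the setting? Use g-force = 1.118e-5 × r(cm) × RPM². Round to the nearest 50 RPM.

r = 154 mm = 15.4 cm
Current RCF = 1.118 × 10⁻⁵ × 15.4 × (11657)² = 1.118 × 10⁻⁵ × 15.4 × 135,885,649 ≈ 23,395.7 × g
Target RCF = 23,395.7 + 28,900 = 52,295.7 × g
N² = 52,295.7 / (17.2172 × 10⁻⁵) = 303,741,026
N ≈ √303,741,026 ≈ 17,428.2

17450 RPM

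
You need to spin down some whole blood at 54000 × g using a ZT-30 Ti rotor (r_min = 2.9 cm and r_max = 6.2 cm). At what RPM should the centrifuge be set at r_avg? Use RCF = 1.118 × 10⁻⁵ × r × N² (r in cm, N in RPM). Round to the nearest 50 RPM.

32600 RPM

r_avg = (2.9 + 6.2) / 2 = 4.55 cm
54,000 = 1.118 × 10⁻⁵ × 4.55 × N²
N² = 54,000 / (5.0869 × 10⁻⁵) = 1,061,550,257
N ≈ √1,061,550,257 ≈ 32,581.4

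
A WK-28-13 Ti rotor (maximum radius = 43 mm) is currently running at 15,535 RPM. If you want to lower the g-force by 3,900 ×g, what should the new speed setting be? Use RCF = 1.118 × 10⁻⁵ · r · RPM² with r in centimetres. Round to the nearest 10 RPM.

r = 43 mm = 4.3 cm
Current RCF = 1.118 × 10⁻⁵ × 4.3 × (15535)² = 1.118 × 10⁻⁵ × 4.3 × 241,336,225 ≈ 11,602 × g
Target RCF = 11,602 − 3,900 = 7,702 × g
N² = 7,702 / (4.8074 × 10⁻⁵) = 160,211,341
N ≈ √160,211,341 ≈ 12,657.5

12660 RPM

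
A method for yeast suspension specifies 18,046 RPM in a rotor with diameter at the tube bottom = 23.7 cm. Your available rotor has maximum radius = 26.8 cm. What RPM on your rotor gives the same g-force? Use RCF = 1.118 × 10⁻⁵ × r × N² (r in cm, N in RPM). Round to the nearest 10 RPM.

Original rotor: r = 23.7 / 2 = 11.85 cm
RCF = 1.118 × 10⁻⁵ × r × N²
RCF_original = 1.118 × 10⁻⁵ × 11.85 × (18046)² = 1.118 × 10⁻⁵ × 11.85 × 325,658,116 ≈ 43,144.2 × g
43,144.2 = 1.118 × 10⁻⁵ × 26.8 × N²
N² = 43,144.2 / (29.9624 × 10⁻⁵) = 143,994,473
N ≈ √143,994,473 ≈ 11,999.8

12000 RPM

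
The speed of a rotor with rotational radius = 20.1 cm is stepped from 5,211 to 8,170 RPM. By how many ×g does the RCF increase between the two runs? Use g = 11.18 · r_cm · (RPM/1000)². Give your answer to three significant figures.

8900 ×g

RCF₁ = 11.18 × 20.1 × (5.211)² = 11.18 × 20.1 × 27.154521 ≈ 6,102.1 × g
RCF₂ = 11.18 × 20.1 × (8.17)² = 11.18 × 20.1 × 66.7489 ≈ 14,999.7 × g
Increase = 14,999.7 − 6,102.1 = 8,897.6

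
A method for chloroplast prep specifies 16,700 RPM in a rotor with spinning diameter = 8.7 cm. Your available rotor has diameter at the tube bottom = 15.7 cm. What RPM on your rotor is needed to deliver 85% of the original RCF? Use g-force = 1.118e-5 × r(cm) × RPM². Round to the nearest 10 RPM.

≈ 11460 RPM

Original rotor: r = 8.7 / 2 = 4.35 cm
RCF_original = 1.118 × 10⁻⁵ × 4.35 × (16700)² = 1.118 × 10⁻⁵ × 4.35 × 278,890,000 ≈ 13,563.3 × g
Target RCF = 0.85 × 13,563.3 ≈ 11,528.8 × g
Your rotor: r = 15.7 / 2 = 7.85 cm
11,528.8 = 1.118 × 10⁻⁵ × 7.85 × N²
N² = 11,528.8 / (8.7763 × 10⁻⁵) = 131,362,875
N ≈ √131,362,875 ≈ 11,461.4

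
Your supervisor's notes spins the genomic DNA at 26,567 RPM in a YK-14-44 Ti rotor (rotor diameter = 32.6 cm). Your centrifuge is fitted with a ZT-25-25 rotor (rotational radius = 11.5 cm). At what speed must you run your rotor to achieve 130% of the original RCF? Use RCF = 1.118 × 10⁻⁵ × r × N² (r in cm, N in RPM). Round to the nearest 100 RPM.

Original rotor: r = 32.6 / 2 = 16.3 cm
RCF = 1.118 × 10⁻⁵ × r × N²
RCF_original = 1.118 × 10⁻⁵ × 16.3 × (26567)² = 1.118 × 10⁻⁵ × 16.3 × 705,805,489 ≈ 128,621.8 × g
Target RCF = 1.3 × 128,621.8 ≈ 167,208.3 × g
167,208.3 = 1.118 × 10⁻⁵ × 11.5 × N²
N² = 167,208.3 / (12.857 × 10⁻⁵) = 1,300,523,450
N ≈ √1,300,523,450 ≈ 36,062.8

36100 RPM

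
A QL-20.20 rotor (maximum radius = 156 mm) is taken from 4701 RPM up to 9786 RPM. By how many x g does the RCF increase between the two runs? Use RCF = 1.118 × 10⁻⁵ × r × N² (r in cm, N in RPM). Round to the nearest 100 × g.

≈ 12800 x g

r = 156 mm = 15.6 cm
RCF₁ = 1.118 × 10⁻⁵ × 15.6 × (4701)² = 1.118 × 10⁻⁵ × 15.6 × 22,099,401 ≈ 3,854.3 × g
RCF₂ = 1.118 × 10⁻⁵ × 15.6 × (9786)² = 1.118 × 10⁻⁵ × 15.6 × 95,765,796 ≈ 16,702.3 × g
Increase = 16,702.3 − 3,854.3 = 12,848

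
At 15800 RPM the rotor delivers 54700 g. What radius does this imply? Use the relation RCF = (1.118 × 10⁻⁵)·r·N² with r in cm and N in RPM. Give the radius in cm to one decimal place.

≈ 19.6 cm

54700 = 1.118 × 10⁻⁵ × r × (15800)²
r = 54700 / (1.118 × 10⁻⁵ × 249,640,000) = 54700 / 2790.975 ≈ 19.599 cm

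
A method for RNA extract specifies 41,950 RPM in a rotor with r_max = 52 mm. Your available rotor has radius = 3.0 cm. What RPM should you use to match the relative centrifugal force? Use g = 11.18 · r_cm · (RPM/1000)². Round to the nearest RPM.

Original rotor: r = 52 mm = 5.2 cm
RCF = 11.18 × r × (N/1000)²
RCF_original = 11.18 × 5.2 × (41.95)² = 11.18 × 5.2 × 1,759.8025 ≈ 102,307.9 × g
102,307.9 = 11.18 × 3 × (N/1000)²
(N/1000)² = 102,307.9 / 33.54 = 3050.325
N = 1000 × √3050.325 ≈ 55,229.7

≈ 55230 RPM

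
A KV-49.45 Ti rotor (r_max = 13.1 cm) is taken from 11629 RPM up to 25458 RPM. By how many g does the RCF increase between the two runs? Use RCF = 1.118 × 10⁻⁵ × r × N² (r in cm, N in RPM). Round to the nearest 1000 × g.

RCF₁ = 1.118 × 10⁻⁵ × 13.1 × (11629)² = 1.118 × 10⁻⁵ × 13.1 × 135,233,641 ≈ 19,806 × g
RCF₂ = 1.118 × 10⁻⁵ × 13.1 × (25458)² = 1.118 × 10⁻⁵ × 13.1 × 648,109,764 ≈ 94,920.9 × g
Increase = 94,920.9 − 19,806 = 75,114.9

≈ 75000 g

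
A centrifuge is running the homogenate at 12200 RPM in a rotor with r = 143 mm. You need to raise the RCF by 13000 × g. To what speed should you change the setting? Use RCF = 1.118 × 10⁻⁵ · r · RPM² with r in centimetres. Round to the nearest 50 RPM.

r = 143 mm = 14.3 cm
Current RCF = 1.118 × 10⁻⁵ × 14.3 × (12200)² = 1.118 × 10⁻⁵ × 14.3 × 148,840,000 ≈ 23,795.6 × g
Target RCF = 23,795.6 + 13,000 = 36,795.6 × g
N² = 36,795.6 / (15.9874 × 10⁻⁵) = 230,153,746
N ≈ √230,153,746 ≈ 15,170.8

≈ 15150 RPM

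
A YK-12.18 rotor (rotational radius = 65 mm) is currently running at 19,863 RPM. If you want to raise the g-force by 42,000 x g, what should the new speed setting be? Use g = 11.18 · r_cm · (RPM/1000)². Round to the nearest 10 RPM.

31180 RPM

r = 65 mm = 6.5 cm
Current RCF = 11.18 × 6.5 × (19.863)² = 11.18 × 6.5 × 394.538769 ≈ 28,671.1 × g
Target RCF = 28,671.1 + 42,000 = 70,671.1 × g
(N/1000)² = 70,671.1 / 72.67 = 972.4935
N = 1000 × √972.4935 ≈ 31,184.8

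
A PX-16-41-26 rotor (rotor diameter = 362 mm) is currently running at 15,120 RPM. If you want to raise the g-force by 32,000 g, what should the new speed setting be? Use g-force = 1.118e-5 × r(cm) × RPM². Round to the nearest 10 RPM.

r = 362 mm / 2 = 181 mm = 18.1 cm
Current RCF = 1.118 × 10⁻⁵ × 18.1 × (15120)² = 1.118 × 10⁻⁵ × 18.1 × 228,614,400 ≈ 46,262 × g
Target RCF = 46,262 + 32,000 = 78,262 × g
N² = 78,262 / (20.2358 × 10⁻⁵) = 386,750,215
N ≈ √386,750,215 ≈ 19,666.0

19670 RPM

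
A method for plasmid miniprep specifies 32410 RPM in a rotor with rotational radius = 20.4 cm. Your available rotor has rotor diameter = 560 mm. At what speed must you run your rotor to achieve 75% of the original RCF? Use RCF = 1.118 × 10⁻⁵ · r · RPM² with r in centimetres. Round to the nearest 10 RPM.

23960 RPM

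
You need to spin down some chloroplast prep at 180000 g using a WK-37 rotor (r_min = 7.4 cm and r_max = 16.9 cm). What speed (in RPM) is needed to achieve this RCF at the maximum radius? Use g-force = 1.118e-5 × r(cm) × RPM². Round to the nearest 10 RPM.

≈ 30870 RPM

Use r_max = 16.9 cm.
RCF = 1.118 × 10⁻⁵ × r × N²
180,000 = 1.118 × 10⁻⁵ × 16.9 × N²
N² = 180,000 / (18.8942 × 10⁻⁵) = 952,673,307
N ≈ √952,673,307 ≈ 30,865.4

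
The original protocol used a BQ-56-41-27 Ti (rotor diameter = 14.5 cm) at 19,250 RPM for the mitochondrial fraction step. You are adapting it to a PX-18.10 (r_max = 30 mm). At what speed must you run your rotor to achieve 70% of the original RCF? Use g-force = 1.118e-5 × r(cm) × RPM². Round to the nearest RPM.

25037 RPM

Original rotor: r = 14.5 / 2 = 7.25 cm
RCF_original = 1.118 × 10⁻⁵ × 7.25 × (19250)² = 1.118 × 10⁻⁵ × 7.25 × 370,562,500 ≈ 30,035.9 × g
Target RCF = 0.7 × 30,035.9 ≈ 21,025.1 × g
Your rotor: r = 30 mm = 3.0 cm
21,025.1 = 1.118 × 10⁻⁵ × 3 × N²
N² = 21,025.1 / (3.354 × 10⁻⁵) = 626,866,428
N ≈ √626,866,428 ≈ 25,037.3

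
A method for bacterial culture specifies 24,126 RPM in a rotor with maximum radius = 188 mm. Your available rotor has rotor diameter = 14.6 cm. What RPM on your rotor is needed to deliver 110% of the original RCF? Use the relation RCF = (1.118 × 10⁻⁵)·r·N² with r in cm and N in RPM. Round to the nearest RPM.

Original rotor: r = 188 mm = 18.8 cm
RCF_original = 1.118 × 10⁻⁵ × 18.8 × (24126)² = 1.118 × 10⁻⁵ × 18.8 × 582,063,876 ≈ 122,340.5 × g
Target RCF = 1.1 × 122,340.5 ≈ 134,574.6 × g
Your rotor: r = 14.6 / 2 = 7.3 cm
134,574.6 = 1.118 × 10⁻⁵ × 7.3 × N²
N² = 134,574.6 / (8.1614 × 10⁻⁵) = 1,648,915,627
N ≈ √1,648,915,627 ≈ 40,606.8

40607 RPM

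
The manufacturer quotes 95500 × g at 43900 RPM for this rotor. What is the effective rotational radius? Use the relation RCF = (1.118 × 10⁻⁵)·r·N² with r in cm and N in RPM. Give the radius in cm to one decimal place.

95500 = 1.118 × 10⁻⁵ × r × (43900)²
r = 95500 / (1.118 × 10⁻⁵ × 1,927,210,000) = 95500 / 21546.21 ≈ 4.432 cm

r ≈ 4.4 cm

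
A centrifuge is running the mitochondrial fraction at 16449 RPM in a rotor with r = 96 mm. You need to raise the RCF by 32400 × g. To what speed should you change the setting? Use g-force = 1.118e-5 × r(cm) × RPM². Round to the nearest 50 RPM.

N₂ ≈ 23950 RPM

r = 96 mm = 9.6 cm
Current RCF = 1.118 × 10⁻⁵ × 9.6 × (16449)² = 1.118 × 10⁻⁵ × 9.6 × 270,569,601 ≈ 29,039.7 × g
Target RCF = 29,039.7 + 32,400 = 61,439.7 × g
N² = 61,439.7 / (10.7328 × 10⁻⁵) = 572,448,010
N ≈ √572,448,010 ≈ 23,925.9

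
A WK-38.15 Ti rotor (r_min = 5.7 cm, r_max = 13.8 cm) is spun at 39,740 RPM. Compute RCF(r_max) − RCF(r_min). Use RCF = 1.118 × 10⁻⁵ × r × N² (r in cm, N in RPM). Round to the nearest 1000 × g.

ΔRCF = 1.118 × 10⁻⁵ × (r_max − r_min) × N² = 1.118 × 10⁻⁵ × 8.1 × 1,579,267,600 ≈ 143,015.3

143000 g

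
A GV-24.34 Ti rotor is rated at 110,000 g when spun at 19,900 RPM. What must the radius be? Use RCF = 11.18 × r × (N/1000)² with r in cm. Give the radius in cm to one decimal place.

110000 = 11.18 × r × (19.9)²
r = 110000 / (11.18 × 396.01) = 110000 / 4427.392 ≈ 24.845 cm

≈ 24.8 cm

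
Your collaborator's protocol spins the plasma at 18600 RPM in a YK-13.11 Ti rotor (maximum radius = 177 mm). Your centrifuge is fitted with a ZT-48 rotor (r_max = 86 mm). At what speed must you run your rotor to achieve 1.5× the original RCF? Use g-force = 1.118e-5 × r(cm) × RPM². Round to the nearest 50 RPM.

Original rotor: r = 177 mm = 17.7 cm
RCF = 1.118 × 10⁻⁵ × r × N²
RCF_original = 1.118 × 10⁻⁵ × 17.7 × (18600)² = 1.118 × 10⁻⁵ × 17.7 × 345,960,000 ≈ 68,460.6 × g
Target RCF = 1.5 × 68,460.6 ≈ 102,690.9 × g
Your rotor: r = 86 mm = 8.6 cm
102,690.9 = 1.118 × 10⁻⁵ × 8.6 × N²
N² = 102,690.9 / (9.6148 × 10⁻⁵) = 1,068,050,297
N ≈ √1,068,050,297 ≈ 32,681.0

≈ 32700 RPM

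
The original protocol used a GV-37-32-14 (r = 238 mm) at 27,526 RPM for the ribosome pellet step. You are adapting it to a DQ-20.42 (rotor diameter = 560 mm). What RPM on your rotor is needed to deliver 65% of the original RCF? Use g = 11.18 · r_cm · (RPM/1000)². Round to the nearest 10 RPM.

Original rotor: r = 238 mm = 23.8 cm
RCF_original = 11.18 × 23.8 × (27.526)² = 11.18 × 23.8 × 757.680676 ≈ 201,606.7 × g
Target RCF = 0.65 × 201,606.7 ≈ 131,044.4 × g
Your rotor: r = 560 mm / 2 = 280 mm = 28 cm
131,044.4 = 11.18 × 28 × (N/1000)²
(N/1000)² = 131,044.4 / 313.04 = 418.6187
N = 1000 × √418.6187 ≈ 20,460.2

20460 RPM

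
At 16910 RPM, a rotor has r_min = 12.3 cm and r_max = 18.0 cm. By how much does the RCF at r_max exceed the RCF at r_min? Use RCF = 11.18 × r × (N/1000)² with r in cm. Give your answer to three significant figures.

18200 × g

ΔRCF = 11.18 × (r_max − r_min) × (N/1000)² = 11.18 × 5.7 × 285.9481 ≈ 18,222.3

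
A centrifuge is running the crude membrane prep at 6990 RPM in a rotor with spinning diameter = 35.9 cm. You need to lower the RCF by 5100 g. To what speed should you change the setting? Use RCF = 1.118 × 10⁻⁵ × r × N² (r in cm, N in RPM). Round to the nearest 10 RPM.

r = 35.9 / 2 = 17.95 cm
Current RCF = 1.118 × 10⁻⁵ × 17.95 × (6990)² = 1.118 × 10⁻⁵ × 17.95 × 48,860,100 ≈ 9,805.3 × g
Target RCF = 9,805.3 − 5,100 = 4,705.3 × g
N² = 4,705.3 / (20.0681 × 10⁻⁵) = 23,446,664
N ≈ √23,446,664 ≈ 4,842.2

≈ 4840 RPM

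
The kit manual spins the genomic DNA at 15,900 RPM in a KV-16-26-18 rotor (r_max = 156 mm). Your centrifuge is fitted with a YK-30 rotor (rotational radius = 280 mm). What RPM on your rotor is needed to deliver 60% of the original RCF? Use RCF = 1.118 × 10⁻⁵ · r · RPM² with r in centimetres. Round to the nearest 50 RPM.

≈ 9200 RPM

Original rotor: r = 156 mm = 15.6 cm
RCF_original = 1.118 × 10⁻⁵ × 15.6 × (15900)² = 1.118 × 10⁻⁵ × 15.6 × 252,810,000 ≈ 44,092.1 × g
Target RCF = 0.6 × 44,092.1 ≈ 26,455.3 × g
Your rotor: r = 280 mm = 28.0 cm
26,455.3 = 1.118 × 10⁻⁵ × 28 × N²
N² = 26,455.3 / (31.304 × 10⁻⁵) = 84,510,925
N ≈ √84,510,925 ≈ 9,193.0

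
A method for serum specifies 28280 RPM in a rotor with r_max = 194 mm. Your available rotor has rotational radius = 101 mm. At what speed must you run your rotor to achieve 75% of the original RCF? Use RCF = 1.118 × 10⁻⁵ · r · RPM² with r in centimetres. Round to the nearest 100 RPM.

≈ 33900 RPM

Original rotor: r = 194 mm = 19.4 cm
RCF_original = 1.118 × 10⁻⁵ × 19.4 × (28280)² = 1.118 × 10⁻⁵ × 19.4 × 799,758,400 ≈ 173,461.2 × g
Target RCF = 0.75 × 173,461.2 ≈ 130,095.9 × g
Your rotor: r = 101 mm = 10.1 cm
130,095.9 = 1.118 × 10⁻⁵ × 10.1 × N²
N² = 130,095.9 / (11.2918 × 10⁻⁵) = 1,152,127,207
N ≈ √1,152,127,207 ≈ 33,943.0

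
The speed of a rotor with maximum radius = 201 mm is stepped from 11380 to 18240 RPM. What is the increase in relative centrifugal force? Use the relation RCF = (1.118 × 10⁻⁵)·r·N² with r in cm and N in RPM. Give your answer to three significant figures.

r = 201 mm = 20.1 cm
RCF₁ = 1.118 × 10⁻⁵ × 20.1 × (11380)² = 1.118 × 10⁻⁵ × 20.1 × 129,504,400 ≈ 29,102 × g
RCF₂ = 1.118 × 10⁻⁵ × 20.1 × (18240)² = 1.118 × 10⁻⁵ × 20.1 × 332,697,600 ≈ 74,763.1 × g
Increase = 74,763.1 − 29,102 = 45,661.1

≈ 45700 x g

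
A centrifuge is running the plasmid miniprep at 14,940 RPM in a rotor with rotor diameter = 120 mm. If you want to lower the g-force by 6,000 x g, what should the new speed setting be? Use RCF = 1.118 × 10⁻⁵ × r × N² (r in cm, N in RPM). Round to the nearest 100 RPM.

r = 120 mm / 2 = 60 mm = 6 cm
Current RCF = 1.118 × 10⁻⁵ × 6 × (14940)² = 1.118 × 10⁻⁵ × 6 × 223,203,600 ≈ 14,972.5 × g
Target RCF = 14,972.5 − 6,000 = 8,972.5 × g
N² = 8,972.5 / (6.708 × 10⁻⁵) = 133,758,199
N ≈ √133,758,199 ≈ 11,565.4

N₂ ≈ 11600 RPM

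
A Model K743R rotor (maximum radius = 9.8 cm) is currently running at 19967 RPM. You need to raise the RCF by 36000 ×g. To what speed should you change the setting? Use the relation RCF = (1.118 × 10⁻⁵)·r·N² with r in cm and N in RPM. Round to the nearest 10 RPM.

≈ 26970 RPM

Current RCF = 1.118 × 10⁻⁵ × 9.8 × (19967)² = 1.118 × 10⁻⁵ × 9.8 × 398,681,089 ≈ 43,681.1 × g
Target RCF = 43,681.1 + 36,000 = 79,681.1 × g
N² = 79,681.1 / (10.9564 × 10⁻⁵) = 727,256,216
N ≈ √727,256,216 ≈ 26,967.7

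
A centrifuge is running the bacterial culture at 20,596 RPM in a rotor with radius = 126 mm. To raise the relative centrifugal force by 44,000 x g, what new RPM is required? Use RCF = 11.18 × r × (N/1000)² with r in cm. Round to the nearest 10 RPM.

27140 RPM

r = 126 mm = 12.6 cm
Current RCF = 11.18 × 12.6 × (20.596)² = 11.18 × 12.6 × 424.195216 ≈ 59,755.5 × g
Target RCF = 59,755.5 + 44,000 = 103,755.5 × g
(N/1000)² = 103,755.5 / 140.868 = 736.5441
N = 1000 × √736.5441 ≈ 27,139.3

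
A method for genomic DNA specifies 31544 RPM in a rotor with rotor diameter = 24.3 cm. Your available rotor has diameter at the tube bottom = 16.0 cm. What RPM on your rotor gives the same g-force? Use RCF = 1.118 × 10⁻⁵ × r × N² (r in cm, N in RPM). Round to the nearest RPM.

38874 RPM

Original rotor: r = 24.3 / 2 = 12.15 cm
RCF_original = 1.118 × 10⁻⁵ × 12.15 × (31544)² = 1.118 × 10⁻⁵ × 12.15 × 995,023,936 ≈ 135,161.1 × g
Your rotor: r = 16.0 / 2 = 8 cm
135,161.1 = 1.118 × 10⁻⁵ × 8 × N²
N² = 135,161.1 / (8.944 × 10⁻⁵) = 1,511,192,979
N ≈ √1,511,192,979 ≈ 38,874.1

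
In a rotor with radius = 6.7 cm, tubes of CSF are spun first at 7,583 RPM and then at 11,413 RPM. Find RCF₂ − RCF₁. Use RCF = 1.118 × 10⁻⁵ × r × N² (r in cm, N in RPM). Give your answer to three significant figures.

5450 × g

RCF₁ = 1.118 × 10⁻⁵ × 6.7 × (7583)² = 1.118 × 10⁻⁵ × 6.7 × 57,501,889 ≈ 4,307.2 × g
RCF₂ = 1.118 × 10⁻⁵ × 6.7 × (11413)² = 1.118 × 10⁻⁵ × 6.7 × 130,256,569 ≈ 9,757 × g
Increase = 9,757 − 4,307.2 = 5,449.8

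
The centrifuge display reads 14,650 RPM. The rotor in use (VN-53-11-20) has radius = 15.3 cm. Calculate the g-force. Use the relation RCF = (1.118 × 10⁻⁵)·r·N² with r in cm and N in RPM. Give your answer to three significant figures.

36700 ×g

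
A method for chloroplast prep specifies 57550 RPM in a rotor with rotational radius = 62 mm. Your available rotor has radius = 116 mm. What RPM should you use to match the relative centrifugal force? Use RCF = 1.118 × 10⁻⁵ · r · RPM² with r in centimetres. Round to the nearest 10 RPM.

Original rotor: r = 62 mm = 6.2 cm
RCF = 1.118 × 10⁻⁵ × r × N²
RCF_original = 1.118 × 10⁻⁵ × 6.2 × (57550)² = 1.118 × 10⁻⁵ × 6.2 × 3,312,002,500 ≈ 229,574.8 × g
Your rotor: r = 116 mm = 11.6 cm
229,574.8 = 1.118 × 10⁻⁵ × 11.6 × N²
N² = 229,574.8 / (12.9688 × 10⁻⁵) = 1,770,208,500
N ≈ √1,770,208,500 ≈ 42,073.8

42070 RPM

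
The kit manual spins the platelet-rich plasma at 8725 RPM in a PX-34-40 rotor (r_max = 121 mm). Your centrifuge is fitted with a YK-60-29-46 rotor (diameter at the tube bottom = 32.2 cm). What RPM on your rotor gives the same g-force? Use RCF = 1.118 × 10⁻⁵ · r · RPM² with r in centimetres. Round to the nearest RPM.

Original rotor: r = 121 mm = 12.1 cm
RCF = 1.118 × 10⁻⁵ × r × N²
RCF_original = 1.118 × 10⁻⁵ × 12.1 × (8725)² = 1.118 × 10⁻⁵ × 12.1 × 76,125,625 ≈ 10,298.1 × g
Your rotor: r = 32.2 / 2 = 16.1 cm
10,298.1 = 1.118 × 10⁻⁵ × 16.1 × N²
N² = 10,298.1 / (17.9998 × 10⁻⁵) = 57,212,302
N ≈ √57,212,302 ≈ 7,563.9

≈ 7564 RPM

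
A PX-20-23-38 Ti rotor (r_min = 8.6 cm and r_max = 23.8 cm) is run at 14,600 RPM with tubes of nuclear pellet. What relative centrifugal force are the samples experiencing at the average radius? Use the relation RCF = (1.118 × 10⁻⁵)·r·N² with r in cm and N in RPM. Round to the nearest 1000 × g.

≈ 39000 g

r_avg = (8.6 + 23.8) / 2 = 16.2 cm
RCF = 1.118 × 10⁻⁵ × 16.2 × (14600)² = 1.118 × 10⁻⁵ × 16.2 × 213,160,000 ≈ 38,606.7 × g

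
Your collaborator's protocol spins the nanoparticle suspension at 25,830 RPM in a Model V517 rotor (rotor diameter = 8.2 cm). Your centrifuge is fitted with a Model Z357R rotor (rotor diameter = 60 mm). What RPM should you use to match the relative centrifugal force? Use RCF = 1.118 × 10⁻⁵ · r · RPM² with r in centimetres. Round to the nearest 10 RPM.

Original rotor: r = 8.2 / 2 = 4.1 cm
RCF_original = 1.118 × 10⁻⁵ × 4.1 × (25830)² = 1.118 × 10⁻⁵ × 4.1 × 667,188,900 ≈ 30,582.6 × g
Your rotor: r = 60 mm / 2 = 30 mm = 3 cm
30,582.6 = 1.118 × 10⁻⁵ × 3 × N²
N² = 30,582.6 / (3.354 × 10⁻⁵) = 911,824,687
N ≈ √911,824,687 ≈ 30,196.4

≈ 30200 RPM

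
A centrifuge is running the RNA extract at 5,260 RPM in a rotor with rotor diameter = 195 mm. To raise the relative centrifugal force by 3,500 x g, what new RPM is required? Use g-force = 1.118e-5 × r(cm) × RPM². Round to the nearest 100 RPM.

≈ 7700 RPM

r = 195 mm / 2 = 97.5 mm = 9.75 cm
Current RCF = 1.118 × 10⁻⁵ × 9.75 × (5260)² = 1.118 × 10⁻⁵ × 9.75 × 27,667,600 ≈ 3,015.9 × g
Target RCF = 3,015.9 + 3,500 = 6,515.9 × g
N² = 6,515.9 / (10.9005 × 10⁻⁵) = 59,776,157
N ≈ √59,776,157 ≈ 7,731.5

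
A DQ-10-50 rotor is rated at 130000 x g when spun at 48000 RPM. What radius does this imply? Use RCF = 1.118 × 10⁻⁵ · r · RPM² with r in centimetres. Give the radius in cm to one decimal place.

≈ 5.0 cm

130000 = 1.118 × 10⁻⁵ × r × (48000)²
r = 130000 / (1.118 × 10⁻⁵ × 2,304,000,000) = 130000 / 25758.72 ≈ 5.047 cm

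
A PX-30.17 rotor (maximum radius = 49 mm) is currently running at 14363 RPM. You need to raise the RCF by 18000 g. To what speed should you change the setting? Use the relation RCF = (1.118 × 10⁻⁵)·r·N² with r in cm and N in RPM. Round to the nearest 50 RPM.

r = 49 mm = 4.9 cm
Current RCF = 1.118 × 10⁻⁵ × 4.9 × (14363)² = 1.118 × 10⁻⁵ × 4.9 × 206,295,769 ≈ 11,301.3 × g
Target RCF = 11,301.3 + 18,000 = 29,301.3 × g
N² = 29,301.3 / (5.4782 × 10⁻⁵) = 534,870,943
N ≈ √534,870,943 ≈ 23,127.3

23150 RPM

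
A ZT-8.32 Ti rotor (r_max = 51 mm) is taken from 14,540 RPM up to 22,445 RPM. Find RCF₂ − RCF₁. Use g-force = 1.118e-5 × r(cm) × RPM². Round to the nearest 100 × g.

16700 × g

r = 51 mm = 5.1 cm
RCF₁ = 1.118 × 10⁻⁵ × 5.1 × (14540)² = 1.118 × 10⁻⁵ × 5.1 × 211,411,600 ≈ 12,054.3 × g
RCF₂ = 1.118 × 10⁻⁵ × 5.1 × (22445)² = 1.118 × 10⁻⁵ × 5.1 × 503,778,025 ≈ 28,724.4 × g
Increase = 28,724.4 − 12,054.3 = 16,670.1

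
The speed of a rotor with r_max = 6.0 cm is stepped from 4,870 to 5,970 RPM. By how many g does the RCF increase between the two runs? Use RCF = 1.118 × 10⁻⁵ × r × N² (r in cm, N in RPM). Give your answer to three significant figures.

800 g

RCF₁ = 1.118 × 10⁻⁵ × 6 × (4870)² = 1.118 × 10⁻⁵ × 6 × 23,716,900 ≈ 1,590.9 × g
RCF₂ = 1.118 × 10⁻⁵ × 6 × (5970)² = 1.118 × 10⁻⁵ × 6 × 35,640,900 ≈ 2,390.8 × g
Increase = 2,390.8 − 1,590.9 = 799.9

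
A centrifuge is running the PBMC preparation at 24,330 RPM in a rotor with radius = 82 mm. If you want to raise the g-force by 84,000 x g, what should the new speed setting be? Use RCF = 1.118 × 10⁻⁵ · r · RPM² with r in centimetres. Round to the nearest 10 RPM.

N₂ ≈ 38840 RPM

r = 82 mm = 8.2 cm
Current RCF = 1.118 × 10⁻⁵ × 8.2 × (24330)² = 1.118 × 10⁻⁵ × 8.2 × 591,948,900 ≈ 54,267.5 × g
Target RCF = 54,267.5 + 84,000 = 138,267.5 × g
N² = 138,267.5 / (9.1676 × 10⁻⁵) = 1,508,219,163
N ≈ √1,508,219,163 ≈ 38,835.8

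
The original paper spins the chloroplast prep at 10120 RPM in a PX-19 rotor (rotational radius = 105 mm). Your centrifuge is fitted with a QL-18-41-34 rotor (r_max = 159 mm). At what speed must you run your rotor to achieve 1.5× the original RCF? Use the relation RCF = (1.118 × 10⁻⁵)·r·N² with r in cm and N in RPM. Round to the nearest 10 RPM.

Original rotor: r = 105 mm = 10.5 cm
RCF = 1.118 × 10⁻⁵ × r × N²
RCF_original = 1.118 × 10⁻⁵ × 10.5 × (10120)² = 1.118 × 10⁻⁵ × 10.5 × 102,414,400 ≈ 12,022.4 × g
Target RCF = 1.5 × 12,022.4 ≈ 18,033.6 × g
Your rotor: r = 159 mm = 15.9 cm
18,033.6 = 1.118 × 10⁻⁵ × 15.9 × N²
N² = 18,033.6 / (17.7762 × 10⁻⁵) = 101,448,004
N ≈ √101,448,004 ≈ 10,072.1

≈ 10070 RPM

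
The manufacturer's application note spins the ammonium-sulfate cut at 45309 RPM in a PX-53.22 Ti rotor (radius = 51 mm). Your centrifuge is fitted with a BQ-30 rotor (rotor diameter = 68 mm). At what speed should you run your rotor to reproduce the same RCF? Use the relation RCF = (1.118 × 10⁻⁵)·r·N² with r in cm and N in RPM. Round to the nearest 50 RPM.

55500 RPM

Original rotor: r = 51 mm = 5.1 cm
RCF = 1.118 × 10⁻⁵ × r × N²
RCF_original = 1.118 × 10⁻⁵ × 5.1 × (45309)² = 1.118 × 10⁻⁵ × 5.1 × 2,052,905,481 ≈ 117,052.6 × g
Your rotor: r = 68 mm / 2 = 34 mm = 3.4 cm
117,052.6 = 1.118 × 10⁻⁵ × 3.4 × N²
N² = 117,052.6 / (3.8012 × 10⁻⁵) = 3,079,359,150
N ≈ √3,079,359,150 ≈ 55,492.0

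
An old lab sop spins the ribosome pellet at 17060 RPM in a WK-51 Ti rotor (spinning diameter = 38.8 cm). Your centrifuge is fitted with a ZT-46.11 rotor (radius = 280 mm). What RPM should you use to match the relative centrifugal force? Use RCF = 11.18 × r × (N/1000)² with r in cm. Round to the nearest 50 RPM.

Original rotor: r = 38.8 / 2 = 19.4 cm
RCF = 11.18 × r × (N/1000)²
RCF_original = 11.18 × 19.4 × (17.06)² = 11.18 × 19.4 × 291.0436 ≈ 63,125 × g
Your rotor: r = 280 mm = 28.0 cm
63,125 = 11.18 × 28 × (N/1000)²
(N/1000)² = 63,125 / 313.04 = 201.6515
N = 1000 × √201.6515 ≈ 14,200.4

14200 RPM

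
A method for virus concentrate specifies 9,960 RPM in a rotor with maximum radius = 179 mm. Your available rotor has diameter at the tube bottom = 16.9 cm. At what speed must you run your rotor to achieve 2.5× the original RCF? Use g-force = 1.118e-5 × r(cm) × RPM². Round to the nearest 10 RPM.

≈ 22920 RPM

Original rotor: r = 179 mm = 17.9 cm
RCF_original = 1.118 × 10⁻⁵ × 17.9 × (9960)² = 1.118 × 10⁻⁵ × 17.9 × 99,201,600 ≈ 19,852.4 × g
Target RCF = 2.5 × 19,852.4 ≈ 49,631 × g
Your rotor: r = 16.9 / 2 = 8.45 cm
49,631 = 1.118 × 10⁻⁵ × 8.45 × N²
N² = 49,631 / (9.4471 × 10⁻⁵) = 525,356,988
N ≈ √525,356,988 ≈ 22,920.7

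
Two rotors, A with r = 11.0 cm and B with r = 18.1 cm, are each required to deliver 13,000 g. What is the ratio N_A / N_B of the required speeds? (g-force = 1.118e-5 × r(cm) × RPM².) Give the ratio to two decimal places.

At fixed RCF, N ∝ 1/√r, so N_A/N_B = √(r_B/r_A) = √(18.1/11.0) = √1.645455 = 1.2828.

1.28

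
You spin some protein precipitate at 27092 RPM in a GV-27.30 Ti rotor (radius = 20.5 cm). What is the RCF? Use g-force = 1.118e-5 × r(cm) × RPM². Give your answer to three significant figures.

RCF ≈ 168000 g

RCF = 1.118 × 10⁻⁵ × 20.5 × (27092)² = 1.118 × 10⁻⁵ × 20.5 × 733,976,464 ≈ 168,220.1 × g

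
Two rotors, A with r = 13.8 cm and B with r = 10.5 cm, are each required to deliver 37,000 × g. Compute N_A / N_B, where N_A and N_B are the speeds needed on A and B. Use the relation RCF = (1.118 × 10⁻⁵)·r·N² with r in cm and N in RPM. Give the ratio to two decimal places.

0.87

At fixed RCF, N ∝ 1/√r, so N_A/N_B = √(r_B/r_A) = √(10.5/13.8) = √0.760870 = 0.8723.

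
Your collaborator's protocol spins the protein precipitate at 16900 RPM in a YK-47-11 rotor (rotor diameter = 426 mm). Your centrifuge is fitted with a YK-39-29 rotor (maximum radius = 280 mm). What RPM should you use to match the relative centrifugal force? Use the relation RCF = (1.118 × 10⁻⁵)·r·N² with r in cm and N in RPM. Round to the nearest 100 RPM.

≈ 14700 RPM

Original rotor: r = 426 mm / 2 = 213 mm = 21.3 cm
RCF = 1.118 × 10⁻⁵ × r × N²
RCF_original = 1.118 × 10⁻⁵ × 21.3 × (16900)² = 1.118 × 10⁻⁵ × 21.3 × 285,610,000 ≈ 68,013.5 × g
Your rotor: r = 280 mm = 28.0 cm
68,013.5 = 1.118 × 10⁻⁵ × 28 × N²
N² = 68,013.5 / (31.304 × 10⁻⁵) = 217,267,761
N ≈ √217,267,761 ≈ 14,740.0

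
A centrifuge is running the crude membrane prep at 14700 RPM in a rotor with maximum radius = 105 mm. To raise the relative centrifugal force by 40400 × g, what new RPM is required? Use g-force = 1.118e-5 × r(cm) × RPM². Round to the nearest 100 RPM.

≈ 23700 RPM

r = 105 mm = 10.5 cm
Current RCF = 1.118 × 10⁻⁵ × 10.5 × (14700)² = 1.118 × 10⁻⁵ × 10.5 × 216,090,000 ≈ 25,366.8 × g
Target RCF = 25,366.8 + 40,400 = 65,766.8 × g
N² = 65,766.8 / (11.739 × 10⁻⁵) = 560,241,929
N ≈ √560,241,929 ≈ 23,669.4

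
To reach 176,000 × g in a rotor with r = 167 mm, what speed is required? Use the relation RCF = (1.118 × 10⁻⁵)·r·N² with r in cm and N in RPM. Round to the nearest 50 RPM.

30700 RPM

r = 167 mm = 16.7 cm
RCF = 1.118 × 10⁻⁵ × r × N²
176,000 = 1.118 × 10⁻⁵ × 16.7 × N²
N² = 176,000 / (18.6706 × 10⁻⁵) = 942,658,511
N ≈ √942,658,511 ≈ 30,702.7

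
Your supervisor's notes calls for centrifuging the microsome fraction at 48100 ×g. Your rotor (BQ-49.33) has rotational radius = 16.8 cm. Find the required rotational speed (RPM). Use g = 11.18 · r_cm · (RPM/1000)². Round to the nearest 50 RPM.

48,100 = 11.18 × 16.8 × (N/1000)²
(N/1000)² = 48,100 / 187.824 = 256.0908
N = 1000 × √256.0908 ≈ 16,002.8

16000 RPM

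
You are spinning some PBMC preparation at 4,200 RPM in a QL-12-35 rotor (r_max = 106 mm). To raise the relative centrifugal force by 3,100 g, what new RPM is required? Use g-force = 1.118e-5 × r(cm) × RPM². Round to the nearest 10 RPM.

≈ 6620 RPM

r = 106 mm = 10.6 cm
Current RCF = 1.118 × 10⁻⁵ × 10.6 × (4200)² = 1.118 × 10⁻⁵ × 10.6 × 17,640,000 ≈ 2,090.5 × g
Target RCF = 2,090.5 + 3,100 = 5,190.5 × g
N² = 5,190.5 / (11.8508 × 10⁻⁵) = 43,798,731
N ≈ √43,798,731 ≈ 6,618.1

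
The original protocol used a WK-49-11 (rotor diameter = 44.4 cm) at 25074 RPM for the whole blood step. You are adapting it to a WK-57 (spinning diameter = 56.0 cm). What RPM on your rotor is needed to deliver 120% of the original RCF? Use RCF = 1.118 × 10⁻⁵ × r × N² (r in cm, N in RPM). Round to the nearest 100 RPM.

Original rotor: r = 44.4 / 2 = 22.2 cm
RCF_original = 1.118 × 10⁻⁵ × 22.2 × (25074)² = 1.118 × 10⁻⁵ × 22.2 × 628,705,476 ≈ 156,042.2 × g
Target RCF = 1.2 × 156,042.2 ≈ 187,250.6 × g
Your rotor: r = 56.0 / 2 = 28 cm
187,250.6 = 1.118 × 10⁻⁵ × 28 × N²
N² = 187,250.6 / (31.304 × 10⁻⁵) = 598,168,285
N ≈ √598,168,285 ≈ 24,457.5

24500 RPM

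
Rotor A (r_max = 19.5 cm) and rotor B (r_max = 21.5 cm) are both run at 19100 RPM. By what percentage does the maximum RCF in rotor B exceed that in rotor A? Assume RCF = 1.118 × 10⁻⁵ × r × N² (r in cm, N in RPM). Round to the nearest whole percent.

10%

At equal RPM, RCF scales linearly with r: ratio = 21.5 / 19.5 = 1.1026.
So rotor B delivers 10.3% more g-force.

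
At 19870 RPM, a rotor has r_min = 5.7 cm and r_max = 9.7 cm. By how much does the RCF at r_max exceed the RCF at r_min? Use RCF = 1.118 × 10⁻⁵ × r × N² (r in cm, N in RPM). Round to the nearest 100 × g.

≈ 17700 x g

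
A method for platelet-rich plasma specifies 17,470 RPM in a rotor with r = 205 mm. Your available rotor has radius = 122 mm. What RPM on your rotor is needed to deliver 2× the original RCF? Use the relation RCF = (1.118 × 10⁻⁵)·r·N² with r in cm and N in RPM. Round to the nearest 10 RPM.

≈ 32030 RPM

Original rotor: r = 205 mm = 20.5 cm
RCF_original = 1.118 × 10⁻⁵ × 20.5 × (17470)² = 1.118 × 10⁻⁵ × 20.5 × 305,200,900 ≈ 69,949 × g
Target RCF = 2 × 69,949 ≈ 139,898 × g
Your rotor: r = 122 mm = 12.2 cm
139,898 = 1.118 × 10⁻⁵ × 12.2 × N²
N² = 139,898 / (13.6396 × 10⁻⁵) = 1,025,675,240
N ≈ √1,025,675,240 ≈ 32,026.2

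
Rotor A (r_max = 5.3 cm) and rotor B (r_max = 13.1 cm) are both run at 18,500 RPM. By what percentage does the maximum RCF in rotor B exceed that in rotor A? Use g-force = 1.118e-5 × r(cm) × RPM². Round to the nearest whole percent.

147%

At equal RPM, RCF scales linearly with r: ratio = 13.1 / 5.3 = 2.4717.
So rotor B delivers 147.2% more g-force.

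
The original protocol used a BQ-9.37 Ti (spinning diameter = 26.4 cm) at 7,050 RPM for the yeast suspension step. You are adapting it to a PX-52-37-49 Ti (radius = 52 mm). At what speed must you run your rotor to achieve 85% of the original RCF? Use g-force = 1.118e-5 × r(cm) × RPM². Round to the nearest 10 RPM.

Original rotor: r = 26.4 / 2 = 13.2 cm
RCF_original = 1.118 × 10⁻⁵ × 13.2 × (7050)² = 1.118 × 10⁻⁵ × 13.2 × 49,702,500 ≈ 7,334.9 × g
Target RCF = 0.85 × 7,334.9 ≈ 6,234.7 × g
Your rotor: r = 52 mm = 5.2 cm
6,234.7 = 1.118 × 10⁻⁵ × 5.2 × N²
N² = 6,234.7 / (5.8136 × 10⁻⁵) = 107,243,360
N ≈ √107,243,360 ≈ 10,355.8

≈ 10360 RPM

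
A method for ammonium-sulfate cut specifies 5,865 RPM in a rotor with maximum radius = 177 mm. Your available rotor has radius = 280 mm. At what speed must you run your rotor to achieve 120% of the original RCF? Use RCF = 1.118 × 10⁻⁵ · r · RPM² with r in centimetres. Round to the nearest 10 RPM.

Original rotor: r = 177 mm = 17.7 cm
RCF_original = 1.118 × 10⁻⁵ × 17.7 × (5865)² = 1.118 × 10⁻⁵ × 17.7 × 34,398,225 ≈ 6,806.9 × g
Target RCF = 1.2 × 6,806.9 ≈ 8,168.3 × g
Your rotor: r = 280 mm = 28.0 cm
8,168.3 = 1.118 × 10⁻⁵ × 28 × N²
N² = 8,168.3 / (31.304 × 10⁻⁵) = 26,093,470
N ≈ √26,093,470 ≈ 5,108.2

≈ 5110 RPM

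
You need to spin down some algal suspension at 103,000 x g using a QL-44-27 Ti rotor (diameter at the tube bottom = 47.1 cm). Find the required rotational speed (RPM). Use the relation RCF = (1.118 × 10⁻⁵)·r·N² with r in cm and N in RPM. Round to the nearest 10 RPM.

19780 RPM

r = 47.1 / 2 = 23.55 cm
RCF = 1.118 × 10⁻⁵ × r × N²
103,000 = 1.118 × 10⁻⁵ × 23.55 × N²
N² = 103,000 / (26.3289 × 10⁻⁵) = 391,205,102
N ≈ √391,205,102 ≈ 19,778.9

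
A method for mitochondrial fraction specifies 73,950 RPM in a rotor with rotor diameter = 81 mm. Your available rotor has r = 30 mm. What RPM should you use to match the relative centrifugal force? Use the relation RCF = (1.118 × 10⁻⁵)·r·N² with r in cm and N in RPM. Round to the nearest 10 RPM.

Original rotor: r = 81 mm / 2 = 40.5 mm = 4.05 cm
RCF = 1.118 × 10⁻⁵ × r × N²
RCF_original = 1.118 × 10⁻⁵ × 4.05 × (73950)² = 1.118 × 10⁻⁵ × 4.05 × 5,468,602,500 ≈ 247,612.9 × g
Your rotor: r = 30 mm = 3.0 cm
247,612.9 = 1.118 × 10⁻⁵ × 3 × N²
N² = 247,612.9 / (3.354 × 10⁻⁵) = 7,382,614,788
N ≈ √7,382,614,788 ≈ 85,922.1

≈ 85920 RPM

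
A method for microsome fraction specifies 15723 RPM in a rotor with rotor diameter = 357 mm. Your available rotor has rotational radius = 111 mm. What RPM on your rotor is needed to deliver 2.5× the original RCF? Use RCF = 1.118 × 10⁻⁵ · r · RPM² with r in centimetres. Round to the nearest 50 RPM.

≈ 31550 RPM

Original rotor: r = 357 mm / 2 = 178.5 mm = 17.85 cm
RCF_original = 1.118 × 10⁻⁵ × 17.85 × (15723)² = 1.118 × 10⁻⁵ × 17.85 × 247,212,729 ≈ 49,334.5 × g
Target RCF = 2.5 × 49,334.5 ≈ 123,336.2 × g
Your rotor: r = 111 mm = 11.1 cm
123,336.2 = 1.118 × 10⁻⁵ × 11.1 × N²
N² = 123,336.2 / (12.4098 × 10⁻⁵) = 993,861,303
N ≈ √993,861,303 ≈ 31,525.6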